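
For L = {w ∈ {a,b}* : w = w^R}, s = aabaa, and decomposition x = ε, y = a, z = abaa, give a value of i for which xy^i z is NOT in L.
i = 2

xy²z = ε · aa · abaa = aaabaa; aaabaa reversed is aabaaa ≠ aaabaa, so it is not a palindrome and is not in L.
(Other choices also work, e.g. i = 0, 3; only i = 1 is guaranteed to stay in L since xy¹z = s.)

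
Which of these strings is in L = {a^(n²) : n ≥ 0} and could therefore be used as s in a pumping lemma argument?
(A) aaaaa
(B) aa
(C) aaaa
(C) aaaa

The pumping lemma is applied to a string s that lies in L, so first check membership of each option:
- (A) aaaaa has length 5, strictly between 2² = 4 and 3² = 9, so it is not in L ✗
- (B) aa has length 2, strictly between 1² = 1 and 2² = 4, so it is not in L ✗
- (C) aaaa has length 4 = 2², a perfect square, so it is in L ✓

Only (C) aaaa is in L, so it is the only candidate that could play the role of s.
(In a complete proof one picks s in terms of the pumping length p so that |s| ≥ p is guaranteed; a fixed string like aaaa illustrates the shape of such an s.)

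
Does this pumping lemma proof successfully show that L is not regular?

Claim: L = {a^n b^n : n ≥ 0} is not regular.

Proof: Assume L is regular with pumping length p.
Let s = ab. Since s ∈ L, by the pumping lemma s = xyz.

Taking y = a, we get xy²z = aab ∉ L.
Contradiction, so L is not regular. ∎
The proof is INCORRECT.

Error: The string s = ab may be shorter than p.
The pumping lemma only applies to strings with |s| ≥ p, and p is not under our control.
We must choose s in terms of p, e.g. s = a^p b^p, to ensure |s| ≥ p.
(The proof also fixes one particular y; a valid argument must handle every decomposition with |xy| ≤ p and |y| ≥ 1 — for s = a^p b^p this forces y = a^k, and then xy²z = a^(p+k) b^p ∉ L.)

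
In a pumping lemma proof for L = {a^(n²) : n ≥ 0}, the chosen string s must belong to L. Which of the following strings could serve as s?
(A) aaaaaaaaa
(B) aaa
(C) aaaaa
(A) aaaaaaaaa

The pumping lemma is applied to a string s that lies in L, so first check membership of each option:
- (A) aaaaaaaaa has length 9 = 3², a perfect square, so it is in L ✓
- (B) aaa has length 3, strictly between 1² = 1 and 2² = 4, so it is not in L ✗
- (C) aaaaa has length 5, strictly between 2² = 4 and 3² = 9, so it is not in L ✗

Only (A) aaaaaaaaa is in L, so it is the only candidate that could play the role of s.
(In a complete proof one picks s in terms of the pumping length p so that |s| ≥ p is guaranteed; a fixed string like aaaaaaaaa illustrates the shape of such an s.)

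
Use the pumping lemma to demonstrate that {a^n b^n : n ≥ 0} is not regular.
Assume for contradiction that L is regular, and let p ≥ 1 be the pumping length given by the pumping lemma.
Choose s = a^p b^p. Then s ∈ L and |s| = 2p ≥ p.
By the pumping lemma, s = xyz for some x, y, z with |xy| ≤ p, |y| ≥ 1, and xy^i z ∈ L for every i ≥ 0.
Since |xy| ≤ p and the first p symbols of s are all a's, we must have y = a^k for some k with 1 ≤ k ≤ p.

Take i = 0: xy⁰z = a^(p − k) b^p.
This string has p − k a's but p b's, and p − k < p because k ≥ 1. So xy⁰z ∉ L.

This contradicts the pumping lemma, which requires xy^i z ∈ L for all i ≥ 0.
Hence L = {a^n b^n : n ≥ 0} is not regular. ∎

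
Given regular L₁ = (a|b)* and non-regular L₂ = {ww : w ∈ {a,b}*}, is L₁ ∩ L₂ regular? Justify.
No — L₁ ∩ L₂ is not regular.

(a|b)* is all strings over {a,b}, so L₁ ∩ L₂ = {ww : w ∈ {a,b}*} = L₂ itself, which is not regular (pump s = a^p b a^p b).

Note that the bare facts "L₁ regular, L₂ non-regular" do not settle the question by themselves: the closure of regular languages under ∪, ∩, complement and difference applies only when BOTH operands are regular. With a non-regular operand the result can come out regular or non-regular depending on the specific languages, so one has to work out L₁ ∩ L₂ for this particular pair, as above.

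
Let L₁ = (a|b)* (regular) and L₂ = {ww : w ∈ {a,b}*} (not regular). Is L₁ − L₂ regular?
No — L₁ − L₂ is not regular.

L₁ − L₂ is the complement of {ww} within {a,b}*. If it were regular, its complement {ww} would be regular as well (regular languages are closed under complement) — contradiction. So L₁ − L₂ is not regular.

Note that the bare facts "L₁ regular, L₂ non-regular" do not settle the question by themselves: the closure of regular languages under ∪, ∩, complement and difference applies only when BOTH operands are regular. With a non-regular operand the result can come out regular or non-regular depending on the specific languages, so one has to work out L₁ − L₂ for this particular pair, as above.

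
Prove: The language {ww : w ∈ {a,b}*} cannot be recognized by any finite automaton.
Assume for contradiction that L is regular, and let p ≥ 1 be the pumping length given by the pumping lemma.
Choose s = a^p b a^p b. Then s ∈ L (take w = a^p b) and |s| = 2p + 2 ≥ p.
By the pumping lemma, s = xyz for some x, y, z with |xy| ≤ p, |y| ≥ 1, and xy^i z ∈ L for every i ≥ 0.
Since |xy| ≤ p and the first p symbols of s are all a's, y = a^k for some k with 1 ≤ k ≤ p.

Take i = 2: t = xy²z = a^(p + k) b a^p b.
Suppose t = uu for some string u. The string t contains exactly two b's and ends in b, so u contains exactly one b and ends in b; hence u = a^j b for some j, and uu = a^j b a^j b. Comparing with t = a^(p + k) b a^p b forces j = p + k (first block) and j = p (second block), which is impossible since k ≥ 1. So t ∉ L.

This contradicts the pumping lemma, which requires xy^i z ∈ L for all i ≥ 0.
Hence L = {ww : w ∈ {a,b}*} is not regular. ∎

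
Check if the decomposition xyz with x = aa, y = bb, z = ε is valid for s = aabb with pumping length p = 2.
Violated: |xy| ≤ p

The decomposition x = aa, y = bb, z = ε for s = aabb with p = 2
violates the constraint: |xy| ≤ p

|xy| = |aabb| = 4 > 2 = p. The decomposition puts too many characters in xy.

Pumping lemma constraints:
1. xyz = s (decomposition is valid)
2. |xy| ≤ p
3. |y| > 0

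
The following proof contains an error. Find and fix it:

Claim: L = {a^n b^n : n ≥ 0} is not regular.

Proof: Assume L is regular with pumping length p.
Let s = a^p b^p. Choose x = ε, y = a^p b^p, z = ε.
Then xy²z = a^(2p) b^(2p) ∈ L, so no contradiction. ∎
Error: The decomposition violates |xy| ≤ p. With y = a^p b^p, |xy| = |y| = 2p > p. (The proof also miscomputes xy²z, which would be a^p b^p a^p b^p rather than a^(2p) b^(2p), and it wrongly treats one harmless decomposition as settling the matter — the prover does not get to choose the decomposition.)

Correction: The pumping lemma requires |xy| ≤ p, and the argument must handle every decomposition satisfying |xy| ≤ p, |y| ≥ 1. Since s starts with p a's, any such y consists only of a's, say y = a^k with k ≥ 1. Then xy²z = a^(p+k) b^p has unequal numbers of a's and b's, so xy²z ∉ L — the required contradiction.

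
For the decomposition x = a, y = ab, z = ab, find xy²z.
aababab

Given x = 'a', y = 'ab', z = 'ab' and i = 2:

xy^2z = x + y·y·...·y (2 times) + z
       = 'a' + 'ab'^2 + 'ab'
       = 'a' + 'abab' + 'ab'
       = 'aababab'

The pumped string is 'aababab' with length 7.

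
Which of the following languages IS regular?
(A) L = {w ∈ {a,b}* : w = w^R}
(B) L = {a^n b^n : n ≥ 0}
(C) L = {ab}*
(C) {ab}*

(C) L = {ab}* is regular.

This can be recognized by a finite automaton (DFA/NFA).
Regular expressions like {ab}* define regular languages.

The other choices are not regular:
- {a^n b^n : n ≥ 0}: After pumping, the number of a's and b's become unequal
- {w ∈ {a,b}* : w = w^R}: After pumping, the string is no longer symmetric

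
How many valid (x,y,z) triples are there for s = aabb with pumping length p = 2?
3

For s = 'aabb' with pumping length p = 2:

Constraints: |xy| ≤ 2, |y| > 0

Valid decompositions (|xy| ≤ p, |y| ≥ 1):
  • x='', y='a', z='abb'
  • x='a', y='a', z='bb'
  • x='', y='aa', z='bb'

Total count: 3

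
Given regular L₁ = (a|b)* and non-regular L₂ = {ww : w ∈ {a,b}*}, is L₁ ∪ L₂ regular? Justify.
Yes — L₁ ∪ L₂ is regular.

{ww} ⊆ (a|b)*, so L₁ ∪ L₂ = (a|b)*, which is regular.

Note that the bare facts "L₁ regular, L₂ non-regular" do not settle the question by themselves: the closure of regular languages under ∪, ∩, complement and difference applies only when BOTH operands are regular. With a non-regular operand the result can come out regular or non-regular depending on the specific languages, so one has to work out L₁ ∪ L₂ for this particular pair, as above.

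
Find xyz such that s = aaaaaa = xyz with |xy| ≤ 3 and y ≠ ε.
x = 'a', y = 'aa', z = 'aaa'

For s = aaaaaa and p = 3, one valid decomposition is:
- x = 'a' (length 1)
- y = 'aa' (length 2)
- z = 'aaa' (length 3)

Verification:
- xyz = 'a' + 'aa' + 'aaa' = aaaaaa ✓
- |xy| = 3 ≤ 3 ✓
- |y| = 2 > 0 ✓

All pumping lemma constraints are satisfied.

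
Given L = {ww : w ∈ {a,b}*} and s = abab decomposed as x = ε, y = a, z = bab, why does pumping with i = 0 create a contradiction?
xy⁰z = bab ∉ L

Pumping with i = 0 replaces y = a by y⁰ = ε:
- Original: s = xyz = abab; abab splits into halves ab · ab, which are equal, so it is in L (w = ab)
- Pumped: xy⁰z = ε · ε · bab = bab
- bab has odd length 3, so it cannot be written as ww and is not in L

The pumping lemma would require xy⁰z ∈ L, so this decomposition yields a contradiction.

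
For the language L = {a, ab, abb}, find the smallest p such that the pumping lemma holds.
p = 4

For a finite language L, the pumping lemma holds vacuously if p > max|s| for s ∈ L.

The longest string in L = {a, ab, abb} has length 3.
If p = 4, then no string s ∈ L has |s| ≥ p, so the condition is vacuously true.

The minimum pumping length is p = 4.

Why no smaller p works: for any p ≤ 3, the longest string s ∈ L has |s| = 3 ≥ p, so it would
have to be pumpable; but pumping up (i = 2, 3, ...) produces ever longer strings, which cannot all lie in the
finite language L. So the pumping property fails for every p ≤ 3.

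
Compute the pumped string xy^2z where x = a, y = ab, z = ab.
aababab

Given x = 'a', y = 'ab', z = 'ab' and i = 2:

xy^2z = x + y·y·...·y (2 times) + z
       = 'a' + 'ab'^2 + 'ab'
       = 'a' + 'abab' + 'ab'
       = 'aababab'

The pumped string is 'aababab' with length 7.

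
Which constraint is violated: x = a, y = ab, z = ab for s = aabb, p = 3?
Violated: xyz = s

The decomposition x = a, y = ab, z = ab for s = aabb with p = 3
violates the constraint: xyz = s

xyz = 'a' + 'ab' + 'ab' = 'aabab' ≠ 'aabb' = s. The decomposition doesn't reconstruct s.

Pumping lemma constraints:
1. xyz = s (decomposition is valid)
2. |xy| ≤ p
3. |y| > 0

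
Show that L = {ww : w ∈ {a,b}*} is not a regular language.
Assume for contradiction that L is regular, and let p ≥ 1 be the pumping length given by the pumping lemma.
Choose s = a^p b a^p b. Then s ∈ L (take w = a^p b) and |s| = 2p + 2 ≥ p.
By the pumping lemma, s = xyz for some x, y, z with |xy| ≤ p, |y| ≥ 1, and xy^i z ∈ L for every i ≥ 0.
Since |xy| ≤ p and the first p symbols of s are all a's, y = a^k for some k with 1 ≤ k ≤ p.

Take i = 2: t = xy²z = a^(p + k) b a^p b.
Suppose t = uu for some string u. The string t contains exactly two b's and ends in b, so u contains exactly one b and ends in b; hence u = a^j b for some j, and uu = a^j b a^j b. Comparing with t = a^(p + k) b a^p b forces j = p + k (first block) and j = p (second block), which is impossible since k ≥ 1. So t ∉ L.

This contradicts the pumping lemma, which requires xy^i z ∈ L for all i ≥ 0.
Hence L = {ww : w ∈ {a,b}*} is not regular. ∎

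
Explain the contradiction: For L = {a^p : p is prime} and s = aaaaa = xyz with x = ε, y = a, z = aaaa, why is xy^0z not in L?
xy⁰z = aaaa ∉ L

Pumping with i = 0 replaces y = a by y⁰ = ε:
- Original: s = xyz = aaaaa; aaaaa has length 5, which is prime, so it is in L
- Pumped: xy⁰z = ε · ε · aaaa = aaaa
- aaaa has length 4 = 2 × 2, which is not prime, so it is not in L

The pumping lemma would require xy⁰z ∈ L, so this decomposition yields a contradiction.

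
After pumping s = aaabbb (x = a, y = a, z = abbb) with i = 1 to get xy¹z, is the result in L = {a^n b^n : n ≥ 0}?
Yes

xy¹z = a · a · abbb = aaabbb.
aaabbb = a^3 b^3 has equal counts (3 = 3), so it is in L.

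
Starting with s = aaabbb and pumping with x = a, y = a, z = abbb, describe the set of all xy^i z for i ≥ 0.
{xy^i z : i ≥ 0} = {a^(2+i) b^3 : i ≥ 0} = {aabbb, aaabbb, aaaabbb, ...}

With x = a, y = a, z = abbb: Starting with aaabbb and pumping the second 'a', we get strings with 2+i a's followed by 3 b's for i = 0, 1, 2, ...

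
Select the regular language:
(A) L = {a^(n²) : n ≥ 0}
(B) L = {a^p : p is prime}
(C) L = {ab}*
(C) {ab}*

(C) L = {ab}* is regular.

This can be recognized by a finite automaton (DFA/NFA).
Regular expressions like {ab}* define regular languages.

The other choices are not regular:
- {a^(n²) : n ≥ 0}: After pumping, length is no longer a perfect square
- {a^p : p is prime}: After pumping, the length becomes composite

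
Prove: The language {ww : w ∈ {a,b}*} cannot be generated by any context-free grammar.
Assume for contradiction that L is context-free, and let p ≥ 1 be the pumping length given by the pumping lemma for CFLs.
Choose s = a^p b^p a^p b^p. Then s ∈ L (take w = a^p b^p) and |s| = 4p ≥ p.
By the CFL pumping lemma, s = uvxyz for some u, v, x, y, z with |vxy| ≤ p, |vy| ≥ 1, and uv^i xy^i z ∈ L for every i ≥ 0.

Write s as four blocks A₁ B₁ A₂ B₂ with A₁ = A₂ = a^p and B₁ = B₂ = b^p. Since |vxy| ≤ p, the window vxy lies inside at most two adjacent blocks. Take i = 0 and let t = uxz, so |t| = 4p − |vy| with 1 ≤ |vy| ≤ p. If |t| is odd, t ∉ L immediately, so assume |vy| is even (hence |vy| ≥ 2) and |t|/2 = 2p − |vy|/2, which satisfies p ≤ |t|/2 ≤ 2p − 1.

Case 1 (vxy inside A₁B₁): t = a^(p−j) b^(p−l) a^p b^p with j + l = |vy|. The second half of t has length < 2p, so it is a suffix of the trailing a^p b^p and ends in b; the first half is a^(p−j) b^(p−l) a^((j+l)/2), which ends in a because (j+l)/2 ≥ 1. The halves differ, so t ∉ L.

Case 2 (vxy inside B₁A₂, straddling the middle): t = a^p b^(p−j) a^(p−l) b^p with j + l = |vy|. If t = ww, then w is a prefix of t of length ≥ p, so w begins with a^p; and w is a suffix of t of length ≥ p, so w ends with b^p. That forces |w| ≥ 2p, contradicting |w| = |t|/2 ≤ 2p − 1. So t ∉ L.

Case 3 (vxy inside A₂B₂): t = a^p b^p a^(p−j) b^(p−l) with j + l = |vy|. The first half of t is a prefix of a^p b^p, so it begins with a; the second half is b^((j+l)/2) a^(p−j) b^(p−l), which begins with b. The halves differ, so t ∉ L.

In every case uv⁰xy⁰z = uxz ∉ L.

This contradicts the CFL pumping lemma, which requires uv^i xy^i z ∈ L for all i ≥ 0.
Hence L = {ww : w ∈ {a,b}*} is not context-free. ∎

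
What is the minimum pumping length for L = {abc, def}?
p = 4

For a finite language L, the pumping lemma holds vacuously if p > max|s| for s ∈ L.

The longest string in L = {abc, def} has length 3.
If p = 4, then no string s ∈ L has |s| ≥ p, so the condition is vacuously true.

The minimum pumping length is p = 4.

Why no smaller p works: for any p ≤ 3, the longest string s ∈ L has |s| = 3 ≥ p, so it would
have to be pumpable; but pumping up (i = 2, 3, ...) produces ever longer strings, which cannot all lie in the
finite language L. So the pumping property fails for every p ≤ 3.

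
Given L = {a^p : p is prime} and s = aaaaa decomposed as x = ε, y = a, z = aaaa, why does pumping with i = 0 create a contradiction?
xy⁰z = aaaa ∉ L

Pumping with i = 0 replaces y = a by y⁰ = ε:
- Original: s = xyz = aaaaa; aaaaa has length 5, which is prime, so it is in L
- Pumped: xy⁰z = ε · ε · aaaa = aaaa
- aaaa has length 4 = 2 × 2, which is not prime, so it is not in L

The pumping lemma would require xy⁰z ∈ L, so this decomposition yields a contradiction.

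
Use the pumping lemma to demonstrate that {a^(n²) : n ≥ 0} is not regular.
Assume for contradiction that L is regular, and let p ≥ 1 be the pumping length given by the pumping lemma.
Choose s = a^(p²). Then s ∈ L and |s| = p² ≥ p.
By the pumping lemma, s = xyz for some x, y, z with |xy| ≤ p, |y| ≥ 1, and xy^i z ∈ L for every i ≥ 0.
Here y = a^k for some k with 1 ≤ k ≤ |xy| ≤ p.

Take i = 2: |xy²z| = p² + k.
Now p² < p² + k ≤ p² + p < p² + 2p + 1 = (p + 1)².
So |xy²z| lies strictly between the consecutive squares p² and (p + 1)², hence is not a perfect square, and xy²z ∉ L.

This contradicts the pumping lemma, which requires xy^i z ∈ L for all i ≥ 0.
Hence L = {a^(n²) : n ≥ 0} is not regular. ∎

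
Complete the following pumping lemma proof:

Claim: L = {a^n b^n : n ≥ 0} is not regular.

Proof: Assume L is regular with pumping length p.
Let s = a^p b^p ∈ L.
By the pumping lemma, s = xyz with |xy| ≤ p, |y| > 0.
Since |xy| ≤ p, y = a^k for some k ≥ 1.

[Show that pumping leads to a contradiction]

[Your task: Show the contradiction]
Consider xy²z = a^(p+k) b^p.

Since k ≥ 1, we have p + k > p.
So xy²z has more a's than b's: (p+k) a's vs p b's.
This means xy²z ∉ L because a^n b^n requires equal counts.

This contradicts the pumping lemma which states xy²z ∈ L.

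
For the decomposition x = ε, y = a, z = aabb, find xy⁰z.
aabb

Given x = '', y = 'a', z = 'aabb' and i = 0:

xy^0z = x + y·y·...·y (0 times) + z
       = '' + 'a'^0 + 'aabb'
       = '' + '' + 'aabb'
       = 'aabb'

The pumped string is 'aabb' with length 4.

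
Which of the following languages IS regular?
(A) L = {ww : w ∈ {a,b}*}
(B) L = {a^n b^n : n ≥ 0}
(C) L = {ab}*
(C) {ab}*

(C) L = {ab}* is regular.

This can be recognized by a finite automaton (DFA/NFA).
Regular expressions like {ab}* define regular languages.

The other choices are not regular:
- {a^n b^n : n ≥ 0}: After pumping, the number of a's and b's become unequal
- {ww : w ∈ {a,b}*}: After pumping, the two halves no longer match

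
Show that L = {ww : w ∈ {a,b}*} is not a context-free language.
Assume for contradiction that L is context-free, and let p ≥ 1 be the pumping length given by the pumping lemma for CFLs.
Choose s = a^p b^p a^p b^p. Then s ∈ L (take w = a^p b^p) and |s| = 4p ≥ p.
By the CFL pumping lemma, s = uvxyz for some u, v, x, y, z with |vxy| ≤ p, |vy| ≥ 1, and uv^i xy^i z ∈ L for every i ≥ 0.

Write s as four blocks A₁ B₁ A₂ B₂ with A₁ = A₂ = a^p and B₁ = B₂ = b^p. Since |vxy| ≤ p, the window vxy lies inside at most two adjacent blocks. Take i = 0 and let t = uxz, so |t| = 4p − |vy| with 1 ≤ |vy| ≤ p. If |t| is odd, t ∉ L immediately, so assume |vy| is even (hence |vy| ≥ 2) and |t|/2 = 2p − |vy|/2, which satisfies p ≤ |t|/2 ≤ 2p − 1.

Case 1 (vxy inside A₁B₁): t = a^(p−j) b^(p−l) a^p b^p with j + l = |vy|. The second half of t has length < 2p, so it is a suffix of the trailing a^p b^p and ends in b; the first half is a^(p−j) b^(p−l) a^((j+l)/2), which ends in a because (j+l)/2 ≥ 1. The halves differ, so t ∉ L.

Case 2 (vxy inside B₁A₂, straddling the middle): t = a^p b^(p−j) a^(p−l) b^p with j + l = |vy|. If t = ww, then w is a prefix of t of length ≥ p, so w begins with a^p; and w is a suffix of t of length ≥ p, so w ends with b^p. That forces |w| ≥ 2p, contradicting |w| = |t|/2 ≤ 2p − 1. So t ∉ L.

Case 3 (vxy inside A₂B₂): t = a^p b^p a^(p−j) b^(p−l) with j + l = |vy|. The first half of t is a prefix of a^p b^p, so it begins with a; the second half is b^((j+l)/2) a^(p−j) b^(p−l), which begins with b. The halves differ, so t ∉ L.

In every case uv⁰xy⁰z = uxz ∉ L.

This contradicts the CFL pumping lemma, which requires uv^i xy^i z ∈ L for all i ≥ 0.
Hence L = {ww : w ∈ {a,b}*} is not context-free. ∎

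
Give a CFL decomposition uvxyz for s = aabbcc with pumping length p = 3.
u='aa', v='b', x='b', y='c', z='c'

For s = aabbcc with pumping length p = 3:

One valid decomposition:
- u = 'aa'
- v = 'b'
- x = 'b'
- y = 'c'
- z = 'c'

Verification:
- uvxyz = 'aa' + 'b' + 'b' + 'c' + 'c' = aabbcc ✓
- |vxy| = |'bbc'| = 3 ≤ 3 ✓
- |vy| = |'bc'| = 2 > 0 ✓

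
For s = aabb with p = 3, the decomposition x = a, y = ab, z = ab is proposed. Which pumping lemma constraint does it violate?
Violated: xyz = s

The decomposition x = a, y = ab, z = ab for s = aabb with p = 3
violates the constraint: xyz = s

xyz = 'a' + 'ab' + 'ab' = 'aabab' ≠ 'aabb' = s. The decomposition doesn't reconstruct s.

Pumping lemma constraints:
1. xyz = s (decomposition is valid)
2. |xy| ≤ p
3. |y| > 0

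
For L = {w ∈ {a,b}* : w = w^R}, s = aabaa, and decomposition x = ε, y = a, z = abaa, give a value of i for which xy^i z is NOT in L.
i = 2

xy²z = ε · aa · abaa = aaabaa; aaabaa reversed is aabaaa ≠ aaabaa, so it is not a palindrome and is not in L.
(Other choices also work, e.g. i = 0, 3; only i = 1 is guaranteed to stay in L since xy¹z = s.)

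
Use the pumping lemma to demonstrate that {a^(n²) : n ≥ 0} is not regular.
Assume for contradiction that L is regular, and let p ≥ 1 be the pumping length given by the pumping lemma.
Choose s = a^(p²). Then s ∈ L and |s| = p² ≥ p.
By the pumping lemma, s = xyz for some x, y, z with |xy| ≤ p, |y| ≥ 1, and xy^i z ∈ L for every i ≥ 0.
Here y = a^k for some k with 1 ≤ k ≤ |xy| ≤ p.

Take i = 2: |xy²z| = p² + k.
Now p² < p² + k ≤ p² + p < p² + 2p + 1 = (p + 1)².
So |xy²z| lies strictly between the consecutive squares p² and (p + 1)², hence is not a perfect square, and xy²z ∉ L.

This contradicts the pumping lemma, which requires xy^i z ∈ L for all i ≥ 0.
Hence L = {a^(n²) : n ≥ 0} is not regular. ∎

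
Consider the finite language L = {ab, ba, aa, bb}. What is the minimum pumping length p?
p = 3

For a finite language L, the pumping lemma holds vacuously if p > max|s| for s ∈ L.

The longest string in L = {ab, ba, aa, bb} has length 2.
If p = 3, then no string s ∈ L has |s| ≥ p, so the condition is vacuously true.

The minimum pumping length is p = 3.

Why no smaller p works: for any p ≤ 2, the longest string s ∈ L has |s| = 2 ≥ p, so it would
have to be pumpable; but pumping up (i = 2, 3, ...) produces ever longer strings, which cannot all lie in the
finite language L. So the pumping property fails for every p ≤ 2.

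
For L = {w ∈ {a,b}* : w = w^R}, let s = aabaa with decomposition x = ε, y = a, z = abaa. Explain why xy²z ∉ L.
xy²z = aaabaa ∉ L

Pumping with i = 2 replaces y = a by y² = aa:
- Original: s = xyz = aabaa; aabaa reversed is aabaa, the same string, so it is a palindrome and is in L
- Pumped: xy²z = ε · aa · abaa = aaabaa
- aaabaa reversed is aabaaa ≠ aaabaa, so it is not a palindrome and is not in L

The pumping lemma would require xy²z ∈ L, so this decomposition yields a contradiction.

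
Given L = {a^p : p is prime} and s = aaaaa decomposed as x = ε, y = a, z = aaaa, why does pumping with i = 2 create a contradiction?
xy²z = aaaaaa ∉ L

Pumping with i = 2 replaces y = a by y² = aa:
- Original: s = xyz = aaaaa; aaaaa has length 5, which is prime, so it is in L
- Pumped: xy²z = ε · aa · aaaa = aaaaaa
- aaaaaa has length 6 = 2 × 3, which is not prime, so it is not in L

The pumping lemma would require xy²z ∈ L, so this decomposition yields a contradiction.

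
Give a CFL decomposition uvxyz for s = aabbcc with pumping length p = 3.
u='aa', v='b', x='b', y='c', z='c'

For s = aabbcc with pumping length p = 3:

One valid decomposition:
- u = 'aa'
- v = 'b'
- x = 'b'
- y = 'c'
- z = 'c'

Verification:
- uvxyz = 'aa' + 'b' + 'b' + 'c' + 'c' = aabbcc ✓
- |vxy| = |'bbc'| = 3 ≤ 3 ✓
- |vy| = |'bc'| = 2 > 0 ✓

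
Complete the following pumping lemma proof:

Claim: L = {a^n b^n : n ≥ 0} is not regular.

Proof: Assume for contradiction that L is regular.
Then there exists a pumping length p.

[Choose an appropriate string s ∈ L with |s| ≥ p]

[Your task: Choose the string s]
s = a^p b^p

This string is in L (has equal a's and b's) and has length 2p ≥ p.
Any decomposition xyz with |xy| ≤ p means y consists only of a's,
so pumping will unbalance the counts.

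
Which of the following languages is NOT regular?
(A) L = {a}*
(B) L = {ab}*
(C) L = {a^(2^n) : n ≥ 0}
(C) {a^(2^n) : n ≥ 0}

(C) L = {a^(2^n) : n ≥ 0} is NOT regular.

The pumping lemma can be used to prove this:
After pumping, length is no longer a power of 2

The other languages are regular because they can be recognized by finite automata.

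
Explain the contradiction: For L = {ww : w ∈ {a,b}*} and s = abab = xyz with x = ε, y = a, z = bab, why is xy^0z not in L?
xy⁰z = bab ∉ L

Pumping with i = 0 replaces y = a by y⁰ = ε:
- Original: s = xyz = abab; abab splits into halves ab · ab, which are equal, so it is in L (w = ab)
- Pumped: xy⁰z = ε · ε · bab = bab
- bab has odd length 3, so it cannot be written as ww and is not in L

The pumping lemma would require xy⁰z ∈ L, so this decomposition yields a contradiction.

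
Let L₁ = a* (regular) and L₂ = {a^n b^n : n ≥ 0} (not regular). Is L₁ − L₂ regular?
Yes — L₁ − L₂ is regular.

The only string of a* that lies in {a^n b^n} is ε, so L₁ − L₂ = a* − {ε} = a⁺ = aa*, which is regular.

Note that the bare facts "L₁ regular, L₂ non-regular" do not settle the question by themselves: the closure of regular languages under ∪, ∩, complement and difference applies only when BOTH operands are regular. With a non-regular operand the result can come out regular or non-regular depending on the specific languages, so one has to work out L₁ − L₂ for this particular pair, as above.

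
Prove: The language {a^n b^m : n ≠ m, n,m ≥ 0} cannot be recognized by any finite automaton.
Assume for contradiction that L is regular, and let p ≥ 1 be the pumping length given by the pumping lemma.
Choose s = a^p b^(p + p!). Then s ∈ L because p ≠ p + p! (as p! ≥ 1), and |s| ≥ p.
By the pumping lemma, s = xyz for some x, y, z with |xy| ≤ p, |y| ≥ 1, and xy^i z ∈ L for every i ≥ 0.
Since |xy| ≤ p and the first p symbols of s are all a's, y = a^k for some k with 1 ≤ k ≤ p.
For every i ≥ 0, xy^i z = a^(p + (i − 1)k) b^(p + p!).

Because 1 ≤ k ≤ p, k divides p!. Let t = p!/k (a positive integer) and take i = t + 1.
Then the number of a's is p + tk = p + p!, which equals the number of b's.
So xy^(t+1) z = a^(p + p!) b^(p + p!) has equally many a's and b's and is NOT in L.

This contradicts the pumping lemma, which requires xy^i z ∈ L for all i ≥ 0.
Hence L = {a^n b^m : n ≠ m, n,m ≥ 0} is not regular. ∎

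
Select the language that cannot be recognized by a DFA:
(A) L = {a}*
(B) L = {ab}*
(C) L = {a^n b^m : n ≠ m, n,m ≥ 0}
(C) {a^n b^m : n ≠ m, n,m ≥ 0}

(C) L = {a^n b^m : n ≠ m, n,m ≥ 0} is NOT regular.

The pumping lemma can be used to prove this:
After pumping a's, we can make n = m

The other languages are regular because they can be recognized by finite automata.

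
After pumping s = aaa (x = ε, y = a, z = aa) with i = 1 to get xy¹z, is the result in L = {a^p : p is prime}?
Yes

xy¹z = ε · a · aa = aaa.
aaa has length 3, which is prime, so it is in L.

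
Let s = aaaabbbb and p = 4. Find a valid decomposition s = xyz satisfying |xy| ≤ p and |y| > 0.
x = '', y = 'a', z = 'aaabbbb'

For s = aaaabbbb and p = 4, one valid decomposition is:
- x = '' (length 0)
- y = 'a' (length 1)
- z = 'aaabbbb' (length 7)

Verification:
- xyz = '' + 'a' + 'aaabbbb' = aaaabbbb ✓
- |xy| = 1 ≤ 4 ✓
- |y| = 1 > 0 ✓

All pumping lemma constraints are satisfied.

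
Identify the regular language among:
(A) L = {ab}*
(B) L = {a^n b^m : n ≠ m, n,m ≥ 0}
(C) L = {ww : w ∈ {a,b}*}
(A) {ab}*

(A) L = {ab}* is regular.

This can be recognized by a finite automaton (DFA/NFA).
Regular expressions like {ab}* define regular languages.

The other choices are not regular:
- {ww : w ∈ {a,b}*}: After pumping, the two halves no longer match
- {a^n b^m : n ≠ m, n,m ≥ 0}: After pumping a's, we can make n = m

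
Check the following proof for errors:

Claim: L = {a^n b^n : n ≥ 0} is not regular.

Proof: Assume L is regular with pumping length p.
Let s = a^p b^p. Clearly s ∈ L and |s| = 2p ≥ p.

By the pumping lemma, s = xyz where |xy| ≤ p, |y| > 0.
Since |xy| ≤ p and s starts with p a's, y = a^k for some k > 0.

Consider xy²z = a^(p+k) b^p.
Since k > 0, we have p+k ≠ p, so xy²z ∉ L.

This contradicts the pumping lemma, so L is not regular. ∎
The proof is correct.

This proof is valid because:
1. The string s = a^p b^p is correctly in L
2. The decomposition analysis is correct: y must consist only of a's
3. The contradiction is valid: pumping increases a's but not b's
4. The conclusion follows logically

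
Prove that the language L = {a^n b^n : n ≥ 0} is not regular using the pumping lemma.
Assume for contradiction that L is regular, and let p ≥ 1 be the pumping length given by the pumping lemma.
Choose s = a^p b^p. Then s ∈ L and |s| = 2p ≥ p.
By the pumping lemma, s = xyz for some x, y, z with |xy| ≤ p, |y| ≥ 1, and xy^i z ∈ L for every i ≥ 0.
Since |xy| ≤ p and the first p symbols of s are all a's, we must have y = a^k for some k with 1 ≤ k ≤ p.

Take i = 3: xy³z = a^(p + 2k) b^p.
This string has p + 2k a's but p b's, and p + 2k > p because k ≥ 1. So xy³z ∉ L.

This contradicts the pumping lemma, which requires xy^i z ∈ L for all i ≥ 0.
Hence L = {a^n b^n : n ≥ 0} is not regular. ∎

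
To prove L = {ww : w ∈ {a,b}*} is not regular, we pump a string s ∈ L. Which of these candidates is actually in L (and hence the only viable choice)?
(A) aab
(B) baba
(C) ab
(B) baba

The pumping lemma is applied to a string s that lies in L, so first check membership of each option:
- (A) aab has odd length 3, so it cannot be written as ww and is not in L ✗
- (B) baba splits into halves ba · ba, which are equal, so it is in L (w = ba) ✓
- (C) ab has length 2; its halves are a and b, which differ, so it is not in L ✗

Only (B) baba is in L, so it is the only candidate that could play the role of s.
(In a complete proof one picks s in terms of the pumping length p so that |s| ≥ p is guaranteed; a fixed string like baba illustrates the shape of such an s.)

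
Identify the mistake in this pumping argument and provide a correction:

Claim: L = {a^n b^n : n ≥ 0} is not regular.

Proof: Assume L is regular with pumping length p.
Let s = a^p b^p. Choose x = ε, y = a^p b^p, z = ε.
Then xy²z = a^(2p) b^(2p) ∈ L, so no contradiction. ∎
Error: The decomposition violates |xy| ≤ p. With y = a^p b^p, |xy| = |y| = 2p > p. (The proof also miscomputes xy²z, which would be a^p b^p a^p b^p rather than a^(2p) b^(2p), and it wrongly treats one harmless decomposition as settling the matter — the prover does not get to choose the decomposition.)

Correction: The pumping lemma requires |xy| ≤ p, and the argument must handle every decomposition satisfying |xy| ≤ p, |y| ≥ 1. Since s starts with p a's, any such y consists only of a's, say y = a^k with k ≥ 1. Then xy²z = a^(p+k) b^p has unequal numbers of a's and b's, so xy²z ∉ L — the required contradiction.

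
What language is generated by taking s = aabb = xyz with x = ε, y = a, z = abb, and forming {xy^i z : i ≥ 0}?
{xy^i z : i ≥ 0} = {a^(i+1) b^2 : i ≥ 0} = {abb, aabb, aaabb, ...}

With x = ε, y = a, z = abb: Starting with aabb and pumping the first 'a' (z = abb keeps the second 'a'), we get strings with i+1 a's followed by 2 b's for i = 0, 1, 2, ...; note bb is not produced because z always contributes one a.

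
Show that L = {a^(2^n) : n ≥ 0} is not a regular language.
Assume for contradiction that L is regular, and let p ≥ 1 be the pumping length given by the pumping lemma.
Choose s = a^(2^p). Then s ∈ L and |s| = 2^p ≥ p.
By the pumping lemma, s = xyz for some x, y, z with |xy| ≤ p, |y| ≥ 1, and xy^i z ∈ L for every i ≥ 0.
Here y = a^k for some k with 1 ≤ k ≤ |xy| ≤ p, and p < 2^p.

Take i = 2: |xy²z| = 2^p + k.
Now 2^p < 2^p + k ≤ 2^p + p < 2^p + 2^p = 2^(p+1).
So |xy²z| lies strictly between the consecutive powers of two 2^p and 2^(p+1), hence is not a power of 2, and xy²z ∉ L.

This contradicts the pumping lemma, which requires xy^i z ∈ L for all i ≥ 0.
Hence L = {a^(2^n) : n ≥ 0} is not regular. ∎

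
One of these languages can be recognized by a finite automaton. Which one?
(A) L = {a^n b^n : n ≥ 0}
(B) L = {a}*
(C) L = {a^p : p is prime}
(B) {a}*

(B) L = {a}* is regular.

This can be recognized by a finite automaton (DFA/NFA).
Regular expressions like {a}* define regular languages.

The other choices are not regular:
- {a^p : p is prime}: After pumping, the length becomes composite
- {a^n b^n : n ≥ 0}: After pumping, the number of a's and b's become unequal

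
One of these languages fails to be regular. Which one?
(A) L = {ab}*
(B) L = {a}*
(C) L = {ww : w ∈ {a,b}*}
(C) {ww : w ∈ {a,b}*}

(C) L = {ww : w ∈ {a,b}*} is NOT regular.

The pumping lemma can be used to prove this:
After pumping, the two halves no longer match

The other languages are regular because they can be recognized by finite automata.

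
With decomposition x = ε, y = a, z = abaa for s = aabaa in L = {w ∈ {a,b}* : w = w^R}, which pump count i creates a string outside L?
i = 0

xy⁰z = ε · ε · abaa = abaa; abaa reversed is aaba ≠ abaa, so it is not a palindrome and is not in L.
(Other choices also work, e.g. i = 2, 3; only i = 1 is guaranteed to stay in L since xy¹z = s.)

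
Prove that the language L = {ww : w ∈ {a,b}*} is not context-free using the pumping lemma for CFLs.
Assume for contradiction that L is context-free, and let p ≥ 1 be the pumping length given by the pumping lemma for CFLs.
Choose s = a^p b^p a^p b^p. Then s ∈ L (take w = a^p b^p) and |s| = 4p ≥ p.
By the CFL pumping lemma, s = uvxyz for some u, v, x, y, z with |vxy| ≤ p, |vy| ≥ 1, and uv^i xy^i z ∈ L for every i ≥ 0.

Write s as four blocks A₁ B₁ A₂ B₂ with A₁ = A₂ = a^p and B₁ = B₂ = b^p. Since |vxy| ≤ p, the window vxy lies inside at most two adjacent blocks. Take i = 0 and let t = uxz, so |t| = 4p − |vy| with 1 ≤ |vy| ≤ p. If |t| is odd, t ∉ L immediately, so assume |vy| is even (hence |vy| ≥ 2) and |t|/2 = 2p − |vy|/2, which satisfies p ≤ |t|/2 ≤ 2p − 1.

Case 1 (vxy inside A₁B₁): t = a^(p−j) b^(p−l) a^p b^p with j + l = |vy|. The second half of t has length < 2p, so it is a suffix of the trailing a^p b^p and ends in b; the first half is a^(p−j) b^(p−l) a^((j+l)/2), which ends in a because (j+l)/2 ≥ 1. The halves differ, so t ∉ L.

Case 2 (vxy inside B₁A₂, straddling the middle): t = a^p b^(p−j) a^(p−l) b^p with j + l = |vy|. If t = ww, then w is a prefix of t of length ≥ p, so w begins with a^p; and w is a suffix of t of length ≥ p, so w ends with b^p. That forces |w| ≥ 2p, contradicting |w| = |t|/2 ≤ 2p − 1. So t ∉ L.

Case 3 (vxy inside A₂B₂): t = a^p b^p a^(p−j) b^(p−l) with j + l = |vy|. The first half of t is a prefix of a^p b^p, so it begins with a; the second half is b^((j+l)/2) a^(p−j) b^(p−l), which begins with b. The halves differ, so t ∉ L.

In every case uv⁰xy⁰z = uxz ∉ L.

This contradicts the CFL pumping lemma, which requires uv^i xy^i z ∈ L for all i ≥ 0.
Hence L = {ww : w ∈ {a,b}*} is not context-free. ∎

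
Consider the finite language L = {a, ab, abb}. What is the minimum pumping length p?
p = 4

For a finite language L, the pumping lemma holds vacuously if p > max|s| for s ∈ L.

The longest string in L = {a, ab, abb} has length 3.
If p = 4, then no string s ∈ L has |s| ≥ p, so the condition is vacuously true.

The minimum pumping length is p = 4.

Why no smaller p works: for any p ≤ 3, the longest string s ∈ L has |s| = 3 ≥ p, so it would
have to be pumpable; but pumping up (i = 2, 3, ...) produces ever longer strings, which cannot all lie in the
finite language L. So the pumping property fails for every p ≤ 3.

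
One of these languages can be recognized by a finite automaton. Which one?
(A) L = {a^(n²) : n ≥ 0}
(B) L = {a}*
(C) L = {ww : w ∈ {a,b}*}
(B) {a}*

(B) L = {a}* is regular.

This can be recognized by a finite automaton (DFA/NFA).
Regular expressions like {a}* define regular languages.

The other choices are not regular:
- {a^(n²) : n ≥ 0}: After pumping, length is no longer a perfect square
- {ww : w ∈ {a,b}*}: After pumping, the two halves no longer match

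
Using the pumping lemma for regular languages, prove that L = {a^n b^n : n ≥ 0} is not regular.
Assume for contradiction that L is regular, and let p ≥ 1 be the pumping length given by the pumping lemma.
Choose s = a^p b^p. Then s ∈ L and |s| = 2p ≥ p.
By the pumping lemma, s = xyz for some x, y, z with |xy| ≤ p, |y| ≥ 1, and xy^i z ∈ L for every i ≥ 0.
Since |xy| ≤ p and the first p symbols of s are all a's, we must have y = a^k for some k with 1 ≤ k ≤ p.

Take i = 3: xy³z = a^(p + 2k) b^p.
This string has p + 2k a's but p b's, and p + 2k > p because k ≥ 1. So xy³z ∉ L.

This contradicts the pumping lemma, which requires xy^i z ∈ L for all i ≥ 0.
Hence L = {a^n b^n : n ≥ 0} is not regular. ∎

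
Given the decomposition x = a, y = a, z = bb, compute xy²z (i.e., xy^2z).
aaabb

Given x = 'a', y = 'a', z = 'bb' and i = 2:

xy^2z = x + y·y·...·y (2 times) + z
       = 'a' + 'a'^2 + 'bb'
       = 'a' + 'aa' + 'bb'
       = 'aaabb'

The pumped string is 'aaabb' with length 5.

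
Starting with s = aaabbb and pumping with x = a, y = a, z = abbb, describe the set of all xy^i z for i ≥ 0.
{xy^i z : i ≥ 0} = {a^(2+i) b^3 : i ≥ 0} = {aabbb, aaabbb, aaaabbb, ...}

With x = a, y = a, z = abbb: Starting with aaabbb and pumping the second 'a', we get strings with 2+i a's followed by 3 b's for i = 0, 1, 2, ...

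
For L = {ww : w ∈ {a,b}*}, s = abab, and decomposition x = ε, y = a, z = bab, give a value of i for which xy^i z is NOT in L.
i = 3

xy³z = ε · aaa · bab = aaabab; aaabab has length 6; its halves are aaa and bab, which differ, so it is not in L.
(Other choices also work, e.g. i = 0, 2; only i = 1 is guaranteed to stay in L since xy¹z = s.)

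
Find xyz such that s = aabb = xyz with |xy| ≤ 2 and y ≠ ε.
x = '', y = 'a', z = 'abb'

For s = aabb and p = 2, one valid decomposition is:
- x = '' (length 0)
- y = 'a' (length 1)
- z = 'abb' (length 3)

Verification:
- xyz = '' + 'a' + 'abb' = aabb ✓
- |xy| = 1 ≤ 2 ✓
- |y| = 1 > 0 ✓

All pumping lemma constraints are satisfied.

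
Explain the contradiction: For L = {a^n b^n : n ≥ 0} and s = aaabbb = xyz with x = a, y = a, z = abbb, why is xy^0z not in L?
xy⁰z = aabbb ∉ L

Pumping with i = 0 replaces y = a by y⁰ = ε:
- Original: s = xyz = aaabbb; aaabbb = a^3 b^3 has equal counts (3 = 3), so it is in L
- Pumped: xy⁰z = a · ε · abbb = aabbb
- aabbb has 2 a's and 3 b's; 2 ≠ 3, so it is not in L

The pumping lemma would require xy⁰z ∈ L, so this decomposition yields a contradiction.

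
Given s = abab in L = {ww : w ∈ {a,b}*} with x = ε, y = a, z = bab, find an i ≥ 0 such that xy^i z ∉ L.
i = 0

xy⁰z = ε · ε · bab = bab; bab has odd length 3, so it cannot be written as ww and is not in L.
(Other choices also work, e.g. i = 2, 3; only i = 1 is guaranteed to stay in L since xy¹z = s.)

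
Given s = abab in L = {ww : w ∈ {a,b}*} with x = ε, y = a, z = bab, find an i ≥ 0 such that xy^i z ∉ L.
i = 2

xy²z = ε · aa · bab = aabab; aabab has odd length 5, so it cannot be written as ww and is not in L.
(Other choices also work, e.g. i = 0, 3; only i = 1 is guaranteed to stay in L since xy¹z = s.)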